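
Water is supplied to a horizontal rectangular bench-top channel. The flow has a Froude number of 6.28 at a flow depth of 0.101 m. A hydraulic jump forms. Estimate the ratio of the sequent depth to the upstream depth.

y₂/y₁ = 8.40

Fr₁ = 6.28 (given).
From the momentum equation for a rectangular channel, y₂/y₁ = ½[√(1 + 8Fr₁²) − 1] = ½[√316.5 − 1] = 8.40.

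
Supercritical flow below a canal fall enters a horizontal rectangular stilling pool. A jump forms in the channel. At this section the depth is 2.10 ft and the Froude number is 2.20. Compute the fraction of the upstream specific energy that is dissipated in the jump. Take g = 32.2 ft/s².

Fr₁ = 2.20 (given).
Bélanger equation: y₂/y₁ = ½[√(1 + 8Fr₁²) − 1] = ½[√39.72 − 1] = 2.65.
y₂ = 2.65 × 2.10 = 5.57 ft.
E₁ = y₁(1 + Fr₁²/2) = 2.10×(1 + 2.20²/2) = 7.18 ft. ΔE = (y₂ − y₁)³/(4y₁y₂) = 0.891 ft. ΔE/E₁ = 0.891/7.18 = 0.124.

ΔE/E₁ = 0.124 (12.4%)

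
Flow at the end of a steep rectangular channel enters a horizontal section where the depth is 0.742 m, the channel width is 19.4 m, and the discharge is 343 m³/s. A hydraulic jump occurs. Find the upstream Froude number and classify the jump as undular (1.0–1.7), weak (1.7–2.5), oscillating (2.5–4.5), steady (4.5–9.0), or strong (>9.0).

Fr₁ = 8.83; steady jump

q = Q/b = 343/19.4 = 17.7 m²/s; V₁ = q/y₁ = 23.8 m/s. Fr₁ = V₁/√(g·y₁) = 8.83.
Fr₁ = 8.83 lies in the steady range.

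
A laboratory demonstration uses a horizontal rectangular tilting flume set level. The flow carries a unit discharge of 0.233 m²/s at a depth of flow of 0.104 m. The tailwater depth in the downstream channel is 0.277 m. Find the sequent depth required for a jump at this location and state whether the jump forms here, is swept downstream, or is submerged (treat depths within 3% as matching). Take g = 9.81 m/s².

y₂ = 0.278 m; the jump forms here

V₁ = q/y₁ = 0.233/0.104 = 2.24 m/s. Fr₁ = V₁/√(g·y₁) = 2.24/√(9.81×0.104) = 2.22.
By Bélanger, y₂/y₁ = ½[√(1 + 8Fr₁²) − 1] = ½[√40.36 − 1] = 2.68.
y₂ = 2.68 × 0.104 = 0.278 m.
Tailwater y_tw = 0.277 m: y_tw ≈ y₂, so the jump forms here.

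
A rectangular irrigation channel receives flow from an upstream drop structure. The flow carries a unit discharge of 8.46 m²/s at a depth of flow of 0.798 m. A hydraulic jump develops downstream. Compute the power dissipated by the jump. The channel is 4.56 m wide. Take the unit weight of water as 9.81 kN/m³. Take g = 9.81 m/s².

V₁ = q/y₁ = 8.46/0.798 = 10.6 m/s. Fr₁ = V₁/√(g·y₁) = 10.6/√(9.81×0.798) = 3.79.
Sequent-depth ratio: y₂/y₁ = ½[√(1 + 8Fr₁²) − 1] = ½[√115.9 − 1] = 4.88.
y₂ = 4.88 × 0.798 = 3.90 m.
V₂ = q/y₂ = 8.46/3.90 = 2.17 m/s. E₁ = y₁ + V₁²/2g = 6.53 m; E₂ = y₂ + V₂²/2g = 4.14 m. ΔE = E₁ − E₂ = 2.39 m.
Q = q·b = 8.46 × 4.56 = 38.6 m³/s. P = γ·Q·ΔE = 9.81 × 38.6 × 2.39 = 905 kW.

P = 905 kW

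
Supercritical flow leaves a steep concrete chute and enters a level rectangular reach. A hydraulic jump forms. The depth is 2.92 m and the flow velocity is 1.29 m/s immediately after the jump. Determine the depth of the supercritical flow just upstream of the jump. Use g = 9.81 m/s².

Fr₂ = V₂/√(g·y₂) = 1.29/√(9.81×2.92) = 0.241.
From the momentum equation (using Fr₂), y₁/y₂ = ½[√(1 + 8Fr₂²) − 1] = ½[√1.465 − 1] = 0.105.
y₁ = 0.105 × 2.92 = 0.307 m.

y₁ = 0.307 m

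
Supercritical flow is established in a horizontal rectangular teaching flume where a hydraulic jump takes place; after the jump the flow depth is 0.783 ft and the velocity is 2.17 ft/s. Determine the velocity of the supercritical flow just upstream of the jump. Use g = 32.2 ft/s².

V₁ = 7.49 ft/s

Fr₂ = V₂/√(g·y₂) = 2.17/√(32.2×0.783) = 0.432.
Applying the sequent-depth relation in reverse, y₁/y₂ = ½[√(1 + 8Fr₂²) − 1] = ½[√2.494 − 1] = 0.290.
y₁ = 0.290 × 0.783 = 0.227 ft.
V₁ = q/y₁ = 1.70/0.227 = 7.49 ft/s.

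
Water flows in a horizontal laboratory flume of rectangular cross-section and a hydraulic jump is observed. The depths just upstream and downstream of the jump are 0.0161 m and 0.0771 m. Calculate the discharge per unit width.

q = 0.0238 m²/s

For a rectangular channel the momentum equation gives q² = ½·g·y₁·y₂·(y₁ + y₂) = ½×9.81×0.0161×0.0771×0.0932 = 0.000567.
q = √0.000567 = 0.0238 m²/s.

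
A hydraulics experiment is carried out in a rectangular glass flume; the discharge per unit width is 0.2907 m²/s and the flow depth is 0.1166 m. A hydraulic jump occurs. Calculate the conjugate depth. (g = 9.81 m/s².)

V₁ = q/y₁ = 0.2907/0.1166 = 2.493 m/s. Fr₁ = V₁/√(g·y₁) = 2.493/√(9.81×0.1166) = 2.331.
From the momentum equation for a rectangular channel, y₂/y₁ = ½[√(1 + 8Fr₁²) − 1] = ½[√44.473 − 1] = 2.834.
y₂ = 2.834 × 0.1166 = 0.3305 m.

y₂ = 0.3305 m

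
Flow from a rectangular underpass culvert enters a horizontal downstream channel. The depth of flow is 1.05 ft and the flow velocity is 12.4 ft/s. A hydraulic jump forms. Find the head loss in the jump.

ΔE = 0.388 ft

Fr₁ = V₁/√(g·y₁) = 12.4/√(32.2×1.05) = 2.13.
From the momentum equation for a rectangular channel, y₂/y₁ = ½[√(1 + 8Fr₁²) − 1] = ½[√37.38 − 1] = 2.56.
y₂ = 2.56 × 1.05 = 2.68 ft.
q = V₁·y₁ = 12.4 × 1.05 = 13.0 ft²/s. V₂ = q/y₂ = 13.0/2.68 = 4.85 ft/s. E₁ = y₁ + V₁²/2g = 3.44 ft; E₂ = y₂ + V₂²/2g = 3.05 ft. ΔE = E₁ − E₂ = 0.388 ft.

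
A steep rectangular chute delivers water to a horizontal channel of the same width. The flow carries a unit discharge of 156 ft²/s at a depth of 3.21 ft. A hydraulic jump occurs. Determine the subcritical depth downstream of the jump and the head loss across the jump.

V₁ = q/y₁ = 156/3.21 = 48.6 ft/s. Fr₁ = V₁/√(g·y₁) = 48.6/√(32.2×3.21) = 4.78.
From the momentum equation for a rectangular channel, y₂/y₁ = ½[√(1 + 8Fr₁²) − 1] = ½[√183.8 − 1] = 6.28.
y₂ = 6.28 × 3.21 = 20.2 ft.
Head loss: ΔE = (y₂ − y₁)³/(4y₁y₂) = (20.2 − 3.21)³/(4×3.21×20.2) = 4865/259 = 18.8 ft.

y₂ = 20.2 ft; ΔE = 18.8 ft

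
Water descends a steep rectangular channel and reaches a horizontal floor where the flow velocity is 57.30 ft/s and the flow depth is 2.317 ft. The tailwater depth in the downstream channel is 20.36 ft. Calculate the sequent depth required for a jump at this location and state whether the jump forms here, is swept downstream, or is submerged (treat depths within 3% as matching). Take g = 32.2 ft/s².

y₂ = 20.61 ft; the jump forms here

Fr₁ = V₁/√(g·y₁) = 57.30/√(32.2×2.317) = 6.634.
Conjugate-depth relation: y₂/y₁ = ½[√(1 + 8Fr₁²) − 1] = ½[√353.06 − 1] = 8.895.
y₂ = 8.895 × 2.317 = 20.61 ft.
Tailwater y_tw = 20.36 ft: y_tw ≈ y₂, so the jump forms here.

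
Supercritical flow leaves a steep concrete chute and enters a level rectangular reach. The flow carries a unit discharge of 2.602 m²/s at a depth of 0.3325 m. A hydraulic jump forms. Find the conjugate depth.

V₁ = q/y₁ = 2.602/0.3325 = 7.826 m/s. Fr₁ = V₁/√(g·y₁) = 7.826/√(9.81×0.3325) = 4.333.
Conjugate-depth relation: y₂/y₁ = ½[√(1 + 8Fr₁²) − 1] = ½[√151.20 − 1] = 5.648.
y₂ = 5.648 × 0.3325 = 1.878 m.

y₂ = 1.878 m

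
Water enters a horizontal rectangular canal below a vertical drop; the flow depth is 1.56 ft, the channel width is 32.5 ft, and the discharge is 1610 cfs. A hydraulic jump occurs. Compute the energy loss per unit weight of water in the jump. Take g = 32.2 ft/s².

q = Q/b = 1610/32.5 = 49.5 ft²/s; V₁ = q/y₁ = 31.8 ft/s. Fr₁ = V₁/√(g·y₁) = 4.48.
From the momentum equation for a rectangular channel, y₂/y₁ = ½[√(1 + 8Fr₁²) − 1] = ½[√161.6 − 1] = 5.86.
y₂ = 5.86 × 1.56 = 9.14 ft.
Head loss: ΔE = (y₂ − y₁)³/(4y₁y₂) = (9.14 − 1.56)³/(4×1.56×9.14) = 435/57.0 = 7.63 ft.

ΔE = 7.63 ft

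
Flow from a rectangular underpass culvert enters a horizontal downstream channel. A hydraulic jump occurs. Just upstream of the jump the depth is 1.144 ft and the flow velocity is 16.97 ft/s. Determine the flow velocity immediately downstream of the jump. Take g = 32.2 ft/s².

V₂ = 4.869 ft/s

Fr₁ = V₁/√(g·y₁) = 16.97/√(32.2×1.144) = 2.796.
By Bélanger, y₂/y₁ = ½[√(1 + 8Fr₁²) − 1] = ½[√63.542 − 1] = 3.486.
y₂ = 3.486 × 1.144 = 3.988 ft.
q = V₁·y₁ = 16.97 × 1.144 = 19.41 ft²/s.
V₂ = q/y₂ = 19.41/3.988 = 4.869 ft/s.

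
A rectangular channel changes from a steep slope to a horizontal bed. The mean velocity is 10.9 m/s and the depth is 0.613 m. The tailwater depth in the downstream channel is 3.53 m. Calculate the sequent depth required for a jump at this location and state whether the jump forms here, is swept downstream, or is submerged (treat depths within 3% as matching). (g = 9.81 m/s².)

y₂ = 3.56 m; the jump forms here

Fr₁ = V₁/√(g·y₁) = 10.9/√(9.81×0.613) = 4.44.
From the momentum equation for a rectangular channel, y₂/y₁ = ½[√(1 + 8Fr₁²) − 1] = ½[√159.1 − 1] = 5.81.
y₂ = 5.81 × 0.613 = 3.56 m.
Tailwater y_tw = 3.53 m: y_tw ≈ y₂, so the jump forms here.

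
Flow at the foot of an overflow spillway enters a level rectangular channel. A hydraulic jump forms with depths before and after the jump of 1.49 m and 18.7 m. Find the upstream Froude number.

For a rectangular channel the momentum equation gives q² = ½·g·y₁·y₂·(y₁ + y₂) = ½×9.81×1.49×18.7×20.2 = 2759.
q = √2759 = 52.5 m²/s.
V₁ = q/y₁ = 35.3 m/s; Fr₁ = V₁/√(g·y₁) = 9.22.

Fr₁ = 9.22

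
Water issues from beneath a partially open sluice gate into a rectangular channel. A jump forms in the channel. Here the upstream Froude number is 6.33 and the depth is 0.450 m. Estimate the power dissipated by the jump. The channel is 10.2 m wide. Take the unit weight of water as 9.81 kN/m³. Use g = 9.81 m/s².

Fr₁ = 6.33 (given).
Bélanger equation: y₂/y₁ = ½[√(1 + 8Fr₁²) − 1] = ½[√321.6 − 1] = 8.47.
y₂ = 8.47 × 0.450 = 3.81 m.
V₁ = Fr₁·√(g·y₁) = 6.33×√(9.81×0.450) = 13.3 m/s; q = V₁·y₁ = 5.98 m²/s. V₂ = q/y₂ = 5.98/3.81 = 1.57 m/s. E₁ = y₁ + V₁²/2g = 9.47 m; E₂ = y₂ + V₂²/2g = 3.94 m. ΔE = E₁ − E₂ = 5.53 m.
Q = q·b = 5.98 × 10.2 = 61.0 m³/s. P = γ·Q·ΔE = 9.81 × 61.0 × 5.53 = 3312 kW.

P = 3312 kW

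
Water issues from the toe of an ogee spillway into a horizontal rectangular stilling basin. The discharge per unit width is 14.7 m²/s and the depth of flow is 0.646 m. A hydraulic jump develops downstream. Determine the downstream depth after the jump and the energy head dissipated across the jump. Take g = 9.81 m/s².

V₁ = q/y₁ = 14.7/0.646 = 22.8 m/s. Fr₁ = V₁/√(g·y₁) = 22.8/√(9.81×0.646) = 9.04.
Bélanger equation: y₂/y₁ = ½[√(1 + 8Fr₁²) − 1] = ½[√654.7 − 1] = 12.3.
y₂ = 12.3 × 0.646 = 7.94 m.
Head loss: ΔE = (y₂ − y₁)³/(4y₁y₂) = (7.94 − 0.646)³/(4×0.646×7.94) = 388/20.5 = 18.9 m.

y₂ = 7.94 m; ΔE = 18.9 m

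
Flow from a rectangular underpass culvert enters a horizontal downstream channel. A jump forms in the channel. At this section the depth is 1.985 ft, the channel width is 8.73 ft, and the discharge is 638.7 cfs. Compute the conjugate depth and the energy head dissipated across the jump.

y₂ = 11.99 ft; ΔE = 10.51 ft

q = Q/b = 638.7/8.73 = 73.16 ft²/s; V₁ = q/y₁ = 36.86 ft/s. Fr₁ = V₁/√(g·y₁) = 4.610.
From the momentum equation for a rectangular channel, y₂/y₁ = ½[√(1 + 8Fr₁²) − 1] = ½[√171.03 − 1] = 6.039.
y₂ = 6.039 × 1.985 = 11.99 ft.
V₂ = q/y₂ = 73.16/11.99 = 6.103 ft/s. E₁ = y₁ + V₁²/2g = 23.08 ft; E₂ = y₂ + V₂²/2g = 12.57 ft. ΔE = E₁ − E₂ = 10.51 ft.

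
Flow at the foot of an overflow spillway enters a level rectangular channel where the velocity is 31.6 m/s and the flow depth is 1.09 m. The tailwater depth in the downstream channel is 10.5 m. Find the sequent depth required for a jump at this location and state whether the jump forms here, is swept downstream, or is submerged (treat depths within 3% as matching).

y₂ = 14.4 m; the jump is swept downstream

Fr₁ = V₁/√(g·y₁) = 31.6/√(9.81×1.09) = 9.66.
Sequent-depth ratio: y₂/y₁ = ½[√(1 + 8Fr₁²) − 1] = ½[√748.1 − 1] = 13.2.
y₂ = 13.2 × 1.09 = 14.4 m.
Tailwater y_tw = 10.5 m: y_tw < y₂, so the jump is swept downstream.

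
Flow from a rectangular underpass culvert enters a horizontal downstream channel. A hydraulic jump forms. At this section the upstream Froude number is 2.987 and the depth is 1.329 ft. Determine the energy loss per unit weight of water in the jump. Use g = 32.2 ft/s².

Fr₁ = 2.987 (given).
Sequent-depth ratio: y₂/y₁ = ½[√(1 + 8Fr₁²) − 1] = ½[√72.377 − 1] = 3.754.
y₂ = 3.754 × 1.329 = 4.989 ft.
Head loss: ΔE = (y₂ − y₁)³/(4y₁y₂) = (4.989 − 1.329)³/(4×1.329×4.989) = 49.02/26.52 = 1.848 ft.

ΔE = 1.848 ft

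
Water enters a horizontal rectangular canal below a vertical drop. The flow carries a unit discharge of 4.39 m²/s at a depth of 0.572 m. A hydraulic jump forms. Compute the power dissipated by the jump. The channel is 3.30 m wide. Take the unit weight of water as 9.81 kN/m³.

P = 149 kW

V₁ = q/y₁ = 4.39/0.572 = 7.67 m/s. Fr₁ = V₁/√(g·y₁) = 7.67/√(9.81×0.572) = 3.24.
Sequent-depth ratio: y₂/y₁ = ½[√(1 + 8Fr₁²) − 1] = ½[√84.98 − 1] = 4.11.
y₂ = 4.11 × 0.572 = 2.35 m.
V₂ = q/y₂ = 4.39/2.35 = 1.87 m/s. E₁ = y₁ + V₁²/2g = 3.57 m; E₂ = y₂ + V₂²/2g = 2.53 m. ΔE = E₁ − E₂ = 1.05 m.
Q = q·b = 4.39 × 3.30 = 14.5 m³/s. P = γ·Q·ΔE = 9.81 × 14.5 × 1.05 = 149 kW.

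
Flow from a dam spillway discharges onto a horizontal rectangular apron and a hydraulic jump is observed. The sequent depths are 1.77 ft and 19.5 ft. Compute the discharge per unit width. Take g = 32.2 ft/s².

For a rectangular channel the momentum equation gives q² = ½·g·y₁·y₂·(y₁ + y₂) = ½×32.2×1.77×19.5×21.3 = 11820.
q = √11820 = 109 ft²/s.

q = 109 ft²/s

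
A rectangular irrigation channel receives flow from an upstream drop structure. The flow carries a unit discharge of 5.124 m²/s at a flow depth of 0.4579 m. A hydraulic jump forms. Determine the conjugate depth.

y₂ = 3.198 m

V₁ = q/y₁ = 5.124/0.4579 = 11.19 m/s. Fr₁ = V₁/√(g·y₁) = 11.19/√(9.81×0.4579) = 5.280.
Sequent-depth ratio: y₂/y₁ = ½[√(1 + 8Fr₁²) − 1] = ½[√224.01 − 1] = 6.984.
y₂ = 6.984 × 0.4579 = 3.198 m.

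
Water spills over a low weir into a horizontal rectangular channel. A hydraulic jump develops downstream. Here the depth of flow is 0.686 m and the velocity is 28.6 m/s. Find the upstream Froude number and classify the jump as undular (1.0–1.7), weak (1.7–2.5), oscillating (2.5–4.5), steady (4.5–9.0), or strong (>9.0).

Fr₁ = 11.0; strong jump

Fr₁ = V₁/√(g·y₁) = 28.6/√(9.81×0.686) = 11.0.
Fr₁ = 11.0 lies in the strong range.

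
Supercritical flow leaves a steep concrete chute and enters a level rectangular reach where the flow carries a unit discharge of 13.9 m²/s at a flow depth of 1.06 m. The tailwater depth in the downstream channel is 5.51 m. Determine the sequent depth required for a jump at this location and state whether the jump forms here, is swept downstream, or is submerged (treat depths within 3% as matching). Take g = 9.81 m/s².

y₂ = 5.59 m; the jump forms here

V₁ = q/y₁ = 13.9/1.06 = 13.1 m/s. Fr₁ = V₁/√(g·y₁) = 13.1/√(9.81×1.06) = 4.07.
By Bélanger, y₂/y₁ = ½[√(1 + 8Fr₁²) − 1] = ½[√133.3 − 1] = 5.27.
y₂ = 5.27 × 1.06 = 5.59 m.
Tailwater y_tw = 5.51 m: y_tw ≈ y₂, so the jump forms here.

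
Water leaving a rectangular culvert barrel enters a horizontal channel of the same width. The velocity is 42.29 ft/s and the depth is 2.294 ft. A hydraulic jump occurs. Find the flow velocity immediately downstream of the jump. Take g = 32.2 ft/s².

V₂ = 6.530 ft/s

Fr₁ = V₁/√(g·y₁) = 42.29/√(32.2×2.294) = 4.921.
Bélanger equation: y₂/y₁ = ½[√(1 + 8Fr₁²) − 1] = ½[√194.69 − 1] = 6.477.
y₂ = 6.477 × 2.294 = 14.86 ft.
q = V₁·y₁ = 42.29 × 2.294 = 97.01 ft²/s.
V₂ = q/y₂ = 97.01/14.86 = 6.530 ft/s.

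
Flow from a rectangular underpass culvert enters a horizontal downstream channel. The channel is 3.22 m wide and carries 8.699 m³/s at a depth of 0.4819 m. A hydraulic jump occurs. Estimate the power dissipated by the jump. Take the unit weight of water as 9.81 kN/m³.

q = Q/b = 8.699/3.22 = 2.702 m²/s; V₁ = q/y₁ = 5.606 m/s. Fr₁ = V₁/√(g·y₁) = 2.578.
By Bélanger, y₂/y₁ = ½[√(1 + 8Fr₁²) − 1] = ½[√54.184 − 1] = 3.180.
y₂ = 3.180 × 0.4819 = 1.533 m.
V₂ = q/y₂ = 2.702/1.533 = 1.763 m/s. E₁ = y₁ + V₁²/2g = 2.084 m; E₂ = y₂ + V₂²/2g = 1.691 m. ΔE = E₁ − E₂ = 0.3927 m.
P = γ·Q·ΔE = 9.81 × 8.699 × 0.3927 = 33.51 kW.

P = 33.51 kW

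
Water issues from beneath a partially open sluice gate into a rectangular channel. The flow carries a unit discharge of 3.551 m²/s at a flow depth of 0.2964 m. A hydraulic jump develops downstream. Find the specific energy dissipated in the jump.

ΔE = 4.729 m

V₁ = q/y₁ = 3.551/0.2964 = 11.98 m/s. Fr₁ = V₁/√(g·y₁) = 11.98/√(9.81×0.2964) = 7.026.
Bélanger equation: y₂/y₁ = ½[√(1 + 8Fr₁²) − 1] = ½[√395.90 − 1] = 9.449.
y₂ = 9.449 × 0.2964 = 2.801 m.
V₂ = q/y₂ = 3.551/2.801 = 1.268 m/s. E₁ = y₁ + V₁²/2g = 7.612 m; E₂ = y₂ + V₂²/2g = 2.883 m. ΔE = E₁ − E₂ = 4.729 m.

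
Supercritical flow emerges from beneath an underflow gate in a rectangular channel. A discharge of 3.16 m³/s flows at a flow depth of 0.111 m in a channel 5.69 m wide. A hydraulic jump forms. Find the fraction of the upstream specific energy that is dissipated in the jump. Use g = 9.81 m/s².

q = Q/b = 3.16/5.69 = 0.555 m²/s; V₁ = q/y₁ = 5.00 m/s. Fr₁ = V₁/√(g·y₁) = 4.79.
By Bélanger, y₂/y₁ = ½[√(1 + 8Fr₁²) − 1] = ½[√184.9 − 1] = 6.30.
y₂ = 6.30 × 0.111 = 0.699 m.
E₁ = y₁ + V₁²/2g = 1.39 m. ΔE = (y₂ − y₁)³/(4y₁y₂) = 0.656 m. ΔE/E₁ = 0.656/1.39 = 0.473.

ΔE/E₁ = 0.473 (47.3%)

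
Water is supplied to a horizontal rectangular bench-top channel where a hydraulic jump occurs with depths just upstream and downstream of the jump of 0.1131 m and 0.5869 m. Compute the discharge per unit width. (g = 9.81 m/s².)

For a rectangular channel the momentum equation gives q² = ½·g·y₁·y₂·(y₁ + y₂) = ½×9.81×0.1131×0.5869×0.7000 = 0.2279.
q = √0.2279 = 0.4774 m²/s.

q = 0.4774 m²/s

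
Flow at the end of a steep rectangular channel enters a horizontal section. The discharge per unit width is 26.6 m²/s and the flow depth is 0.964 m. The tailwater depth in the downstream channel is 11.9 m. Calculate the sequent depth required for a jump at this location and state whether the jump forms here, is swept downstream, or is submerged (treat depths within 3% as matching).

V₁ = q/y₁ = 26.6/0.964 = 27.6 m/s. Fr₁ = V₁/√(g·y₁) = 27.6/√(9.81×0.964) = 8.97.
By Bélanger, y₂/y₁ = ½[√(1 + 8Fr₁²) − 1] = ½[√645.1 − 1] = 12.2.
y₂ = 12.2 × 0.964 = 11.8 m.
Tailwater y_tw = 11.9 m: y_tw ≈ y₂, so the jump forms here.

y₂ = 11.8 m; the jump forms here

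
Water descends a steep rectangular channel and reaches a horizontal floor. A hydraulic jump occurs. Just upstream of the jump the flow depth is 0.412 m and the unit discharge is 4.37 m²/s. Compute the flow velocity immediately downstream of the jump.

V₂ = 1.52 m/s

V₁ = q/y₁ = 4.37/0.412 = 10.6 m/s. Fr₁ = V₁/√(g·y₁) = 10.6/√(9.81×0.412) = 5.28.
By Bélanger, y₂/y₁ = ½[√(1 + 8Fr₁²) − 1] = ½[√223.7 − 1] = 6.98.
y₂ = 6.98 × 0.412 = 2.87 m.
V₂ = q/y₂ = 4.37/2.87 = 1.52 m/s.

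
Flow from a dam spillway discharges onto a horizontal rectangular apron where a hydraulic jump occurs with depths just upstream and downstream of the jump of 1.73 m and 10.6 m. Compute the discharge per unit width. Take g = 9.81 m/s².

For a rectangular channel the momentum equation gives q² = ½·g·y₁·y₂·(y₁ + y₂) = ½×9.81×1.73×10.6×12.3 = 1109.
q = √1109 = 33.3 m²/s.

q = 33.3 m²/s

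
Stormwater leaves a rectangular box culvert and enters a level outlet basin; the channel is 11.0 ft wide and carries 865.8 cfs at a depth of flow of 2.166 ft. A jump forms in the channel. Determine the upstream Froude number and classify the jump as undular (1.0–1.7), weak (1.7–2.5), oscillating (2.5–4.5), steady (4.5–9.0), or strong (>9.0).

q = Q/b = 865.8/11.0 = 78.71 ft²/s; V₁ = q/y₁ = 36.34 ft/s. Fr₁ = V₁/√(g·y₁) = 4.351.
Fr₁ = 4.351 lies in the oscillating range.

Fr₁ = 4.351; oscillating jump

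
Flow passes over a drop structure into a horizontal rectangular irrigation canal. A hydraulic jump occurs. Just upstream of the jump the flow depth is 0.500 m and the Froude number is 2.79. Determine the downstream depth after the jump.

Fr₁ = 2.79 (given).
From the momentum equation for a rectangular channel, y₂/y₁ = ½[√(1 + 8Fr₁²) − 1] = ½[√63.27 − 1] = 3.48.
y₂ = 3.48 × 0.500 = 1.74 m.

y₂ = 1.74 m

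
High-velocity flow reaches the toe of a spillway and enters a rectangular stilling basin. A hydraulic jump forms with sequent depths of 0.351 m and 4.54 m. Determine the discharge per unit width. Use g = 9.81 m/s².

q = 6.18 m²/s

For a rectangular channel the momentum equation gives q² = ½·g·y₁·y₂·(y₁ + y₂) = ½×9.81×0.351×4.54×4.89 = 38.2.
q = √38.2 = 6.18 m²/s.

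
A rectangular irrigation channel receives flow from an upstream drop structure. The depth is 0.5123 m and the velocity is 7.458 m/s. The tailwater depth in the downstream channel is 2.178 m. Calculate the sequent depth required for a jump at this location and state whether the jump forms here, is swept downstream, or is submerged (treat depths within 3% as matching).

y₂ = 2.168 m; the jump forms here

Fr₁ = V₁/√(g·y₁) = 7.458/√(9.81×0.5123) = 3.327.
Sequent-depth ratio: y₂/y₁ = ½[√(1 + 8Fr₁²) − 1] = ½[√89.540 − 1] = 4.231.
y₂ = 4.231 × 0.5123 = 2.168 m.
Tailwater y_tw = 2.178 m: y_tw ≈ y₂, so the jump forms here.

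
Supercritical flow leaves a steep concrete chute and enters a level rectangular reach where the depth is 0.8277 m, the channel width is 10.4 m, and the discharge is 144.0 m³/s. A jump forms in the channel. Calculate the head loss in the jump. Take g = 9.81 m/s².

q = Q/b = 144.0/10.4 = 13.85 m²/s; V₁ = q/y₁ = 16.73 m/s. Fr₁ = V₁/√(g·y₁) = 5.871.
By Bélanger, y₂/y₁ = ½[√(1 + 8Fr₁²) − 1] = ½[√276.72 − 1] = 7.817.
y₂ = 7.817 × 0.8277 = 6.470 m.
Head loss: ΔE = (y₂ − y₁)³/(4y₁y₂) = (6.470 − 0.8277)³/(4×0.8277×6.470) = 179.7/21.42 = 8.387 m.

ΔE = 8.387 m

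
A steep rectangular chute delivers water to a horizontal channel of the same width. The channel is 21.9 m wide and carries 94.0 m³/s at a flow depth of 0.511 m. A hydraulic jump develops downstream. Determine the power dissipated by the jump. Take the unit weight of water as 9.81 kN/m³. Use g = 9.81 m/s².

P = 1370 kW

q = Q/b = 94.0/21.9 = 4.29 m²/s; V₁ = q/y₁ = 8.40 m/s. Fr₁ = V₁/√(g·y₁) = 3.75.
Bélanger equation: y₂/y₁ = ½[√(1 + 8Fr₁²) − 1] = ½[√113.6 − 1] = 4.83.
y₂ = 4.83 × 0.511 = 2.47 m.
Head loss: ΔE = (y₂ − y₁)³/(4y₁y₂) = (2.47 − 0.511)³/(4×0.511×2.47) = 7.49/5.04 = 1.49 m.
P = γ·Q·ΔE = 9.81 × 94.0 × 1.49 = 1370 kW.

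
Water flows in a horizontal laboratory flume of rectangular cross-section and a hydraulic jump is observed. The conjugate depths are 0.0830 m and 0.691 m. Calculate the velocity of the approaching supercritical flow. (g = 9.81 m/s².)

V₁ = 5.62 m/s

For a rectangular channel the momentum equation gives q² = ½·g·y₁·y₂·(y₁ + y₂) = ½×9.81×0.0830×0.691×0.774 = 0.218.
q = √0.218 = 0.467 m²/s.
V₁ = q/y₁ = 0.467/0.0830 = 5.62 m/s.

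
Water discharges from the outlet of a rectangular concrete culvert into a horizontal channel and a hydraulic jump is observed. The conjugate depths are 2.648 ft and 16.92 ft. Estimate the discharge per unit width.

q = 118.8 ft²/s

For a rectangular channel the momentum equation gives q² = ½·g·y₁·y₂·(y₁ + y₂) = ½×32.2×2.648×16.92×19.57 = 14115.
q = √14115 = 118.8 ft²/s.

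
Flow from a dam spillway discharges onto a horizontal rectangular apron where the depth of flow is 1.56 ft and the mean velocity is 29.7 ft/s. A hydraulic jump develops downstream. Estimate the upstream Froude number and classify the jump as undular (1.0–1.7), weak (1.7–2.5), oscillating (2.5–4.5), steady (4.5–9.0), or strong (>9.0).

Fr₁ = 4.19; oscillating jump

Fr₁ = V₁/√(g·y₁) = 29.7/√(32.2×1.56) = 4.19.
Fr₁ = 4.19 lies in the oscillating range.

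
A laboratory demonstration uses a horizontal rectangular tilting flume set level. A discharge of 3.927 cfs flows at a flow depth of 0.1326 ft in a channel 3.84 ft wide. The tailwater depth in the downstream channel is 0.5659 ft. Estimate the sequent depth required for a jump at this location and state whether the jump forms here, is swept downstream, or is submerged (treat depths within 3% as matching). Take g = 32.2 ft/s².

q = Q/b = 3.927/3.84 = 1.023 ft²/s; V₁ = q/y₁ = 7.712 ft/s. Fr₁ = V₁/√(g·y₁) = 3.732.
From the momentum equation for a rectangular channel, y₂/y₁ = ½[√(1 + 8Fr₁²) − 1] = ½[√112.45 − 1] = 4.802.
y₂ = 4.802 × 0.1326 = 0.6367 ft.
Tailwater y_tw = 0.5659 ft: y_tw < y₂, so the jump is swept downstream.

y₂ = 0.6367 ft; the jump is swept downstream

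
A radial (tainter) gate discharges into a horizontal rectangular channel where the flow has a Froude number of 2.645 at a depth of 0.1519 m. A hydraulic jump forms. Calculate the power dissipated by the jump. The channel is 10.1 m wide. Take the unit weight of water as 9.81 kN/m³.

P = 6.627 kW

Fr₁ = 2.645 (given).
Sequent-depth ratio: y₂/y₁ = ½[√(1 + 8Fr₁²) − 1] = ½[√56.968 − 1] = 3.274.
y₂ = 3.274 × 0.1519 = 0.4973 m.
V₁ = Fr₁·√(g·y₁) = 2.645×√(9.81×0.1519) = 3.229 m/s; q = V₁·y₁ = 0.4905 m²/s. V₂ = q/y₂ = 0.4905/0.4973 = 0.9862 m/s. E₁ = y₁ + V₁²/2g = 0.6832 m; E₂ = y₂ + V₂²/2g = 0.5469 m. ΔE = E₁ − E₂ = 0.1364 m.
Q = q·b = 0.4905 × 10.1 = 4.954 m³/s. P = γ·Q·ΔE = 9.81 × 4.954 × 0.1364 = 6.627 kW.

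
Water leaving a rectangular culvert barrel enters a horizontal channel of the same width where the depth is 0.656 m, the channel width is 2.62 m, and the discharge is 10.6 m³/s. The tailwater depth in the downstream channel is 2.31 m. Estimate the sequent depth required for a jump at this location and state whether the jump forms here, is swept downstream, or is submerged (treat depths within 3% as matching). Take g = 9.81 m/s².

q = Q/b = 10.6/2.62 = 4.05 m²/s; V₁ = q/y₁ = 6.17 m/s. Fr₁ = V₁/√(g·y₁) = 2.43.
From the momentum equation for a rectangular channel, y₂/y₁ = ½[√(1 + 8Fr₁²) − 1] = ½[√48.28 − 1] = 2.97.
y₂ = 2.97 × 0.656 = 1.95 m.
Tailwater y_tw = 2.31 m: y_tw > y₂, so the jump is submerged.

y₂ = 1.95 m; the jump is submerged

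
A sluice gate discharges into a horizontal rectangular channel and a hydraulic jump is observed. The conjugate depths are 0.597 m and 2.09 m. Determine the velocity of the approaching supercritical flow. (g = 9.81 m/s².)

For a rectangular channel the momentum equation gives q² = ½·g·y₁·y₂·(y₁ + y₂) = ½×9.81×0.597×2.09×2.69 = 16.4.
q = √16.4 = 4.06 m²/s.
V₁ = q/y₁ = 4.06/0.597 = 6.79 m/s.

V₁ = 6.79 m/s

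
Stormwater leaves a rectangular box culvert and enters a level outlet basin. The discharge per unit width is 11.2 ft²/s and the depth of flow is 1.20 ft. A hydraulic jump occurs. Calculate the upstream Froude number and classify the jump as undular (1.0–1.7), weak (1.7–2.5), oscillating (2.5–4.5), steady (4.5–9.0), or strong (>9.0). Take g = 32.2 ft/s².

V₁ = q/y₁ = 11.2/1.20 = 9.33 ft/s. Fr₁ = V₁/√(g·y₁) = 9.33/√(32.2×1.20) = 1.50.
Fr₁ = 1.50 lies in the undular range.

Fr₁ = 1.50; undular jump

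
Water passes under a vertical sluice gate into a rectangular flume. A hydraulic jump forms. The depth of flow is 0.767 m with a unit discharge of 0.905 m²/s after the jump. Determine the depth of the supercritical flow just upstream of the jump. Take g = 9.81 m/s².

V₂ = q/y₂ = 0.905/0.767 = 1.18 m/s; Fr₂ = V₂/√(g·y₂) = 0.430.
The Bélanger relation is symmetric: y₁/y₂ = ½[√(1 + 8Fr₂²) − 1] = ½[√2.480 − 1] = 0.287.
y₁ = 0.287 × 0.767 = 0.220 m.

y₁ = 0.220 m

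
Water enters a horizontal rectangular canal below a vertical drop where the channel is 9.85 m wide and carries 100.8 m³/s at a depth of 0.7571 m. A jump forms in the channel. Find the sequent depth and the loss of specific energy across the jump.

y₂ = 4.945 m; ΔE = 4.906 m

q = Q/b = 100.8/9.85 = 10.23 m²/s; V₁ = q/y₁ = 13.52 m/s. Fr₁ = V₁/√(g·y₁) = 4.960.
Sequent-depth ratio: y₂/y₁ = ½[√(1 + 8Fr₁²) − 1] = ½[√197.79 − 1] = 6.532.
y₂ = 6.532 × 0.7571 = 4.945 m.
V₂ = q/y₂ = 10.23/4.945 = 2.069 m/s. E₁ = y₁ + V₁²/2g = 10.07 m; E₂ = y₂ + V₂²/2g = 5.164 m. ΔE = E₁ − E₂ = 4.906 m.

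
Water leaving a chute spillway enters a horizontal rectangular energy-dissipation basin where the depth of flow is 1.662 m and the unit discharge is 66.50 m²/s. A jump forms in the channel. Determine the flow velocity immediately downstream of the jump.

V₂ = 2.959 m/s

V₁ = q/y₁ = 66.50/1.662 = 40.01 m/s. Fr₁ = V₁/√(g·y₁) = 40.01/√(9.81×1.662) = 9.909.
From the momentum equation for a rectangular channel, y₂/y₁ = ½[√(1 + 8Fr₁²) − 1] = ½[√786.55 − 1] = 13.52.
y₂ = 13.52 × 1.662 = 22.47 m.
V₂ = q/y₂ = 66.50/22.47 = 2.959 m/s.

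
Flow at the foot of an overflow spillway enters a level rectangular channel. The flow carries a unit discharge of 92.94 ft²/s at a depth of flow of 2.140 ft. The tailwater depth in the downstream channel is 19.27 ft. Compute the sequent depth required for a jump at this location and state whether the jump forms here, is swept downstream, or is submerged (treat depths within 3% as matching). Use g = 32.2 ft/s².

V₁ = q/y₁ = 92.94/2.140 = 43.43 ft/s. Fr₁ = V₁/√(g·y₁) = 43.43/√(32.2×2.140) = 5.232.
From the momentum equation for a rectangular channel, y₂/y₁ = ½[√(1 + 8Fr₁²) − 1] = ½[√219.98 − 1] = 6.916.
y₂ = 6.916 × 2.140 = 14.80 ft.
Tailwater y_tw = 19.27 ft: y_tw > y₂, so the jump is submerged.

y₂ = 14.80 ft; the jump is submerged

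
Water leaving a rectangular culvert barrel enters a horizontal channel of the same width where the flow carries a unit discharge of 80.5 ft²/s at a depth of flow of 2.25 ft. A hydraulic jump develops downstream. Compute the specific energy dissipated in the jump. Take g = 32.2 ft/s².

V₁ = q/y₁ = 80.5/2.25 = 35.8 ft/s. Fr₁ = V₁/√(g·y₁) = 35.8/√(32.2×2.25) = 4.20.
By Bélanger, y₂/y₁ = ½[√(1 + 8Fr₁²) − 1] = ½[√142.3 − 1] = 5.47.
y₂ = 5.47 × 2.25 = 12.3 ft.
Head loss: ΔE = (y₂ − y₁)³/(4y₁y₂) = (12.3 − 2.25)³/(4×2.25×12.3) = 1014/111 = 9.16 ft.

ΔE = 9.16 ft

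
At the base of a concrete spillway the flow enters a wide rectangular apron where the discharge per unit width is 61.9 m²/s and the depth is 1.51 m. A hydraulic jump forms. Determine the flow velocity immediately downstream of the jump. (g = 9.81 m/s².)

V₂ = 2.81 m/s

V₁ = q/y₁ = 61.9/1.51 = 41.0 m/s. Fr₁ = V₁/√(g·y₁) = 41.0/√(9.81×1.51) = 10.7.
By Bélanger, y₂/y₁ = ½[√(1 + 8Fr₁²) − 1] = ½[√908.6 − 1] = 14.6.
y₂ = 14.6 × 1.51 = 22.0 m.
V₂ = q/y₂ = 61.9/22.0 = 2.81 m/s.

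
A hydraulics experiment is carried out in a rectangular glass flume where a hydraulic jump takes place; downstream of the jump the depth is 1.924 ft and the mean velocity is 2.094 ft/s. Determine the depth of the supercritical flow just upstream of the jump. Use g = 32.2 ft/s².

Fr₂ = V₂/√(g·y₂) = 2.094/√(32.2×1.924) = 0.2660.
Applying the sequent-depth relation in reverse, y₁/y₂ = ½[√(1 + 8Fr₂²) − 1] = ½[√1.5662 − 1] = 0.1257.
y₁ = 0.1257 × 1.924 = 0.2419 ft.

y₁ = 0.2419 ft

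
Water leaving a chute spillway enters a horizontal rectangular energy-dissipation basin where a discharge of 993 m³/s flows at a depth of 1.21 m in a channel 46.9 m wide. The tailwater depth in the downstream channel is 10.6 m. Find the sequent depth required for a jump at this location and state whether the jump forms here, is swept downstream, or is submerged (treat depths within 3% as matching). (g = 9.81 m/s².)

q = Q/b = 993/46.9 = 21.2 m²/s; V₁ = q/y₁ = 17.5 m/s. Fr₁ = V₁/√(g·y₁) = 5.08.
Bélanger equation: y₂/y₁ = ½[√(1 + 8Fr₁²) − 1] = ½[√207.4 − 1] = 6.70.
y₂ = 6.70 × 1.21 = 8.11 m.
Tailwater y_tw = 10.6 m: y_tw > y₂, so the jump is submerged.

y₂ = 8.11 m; the jump is submerged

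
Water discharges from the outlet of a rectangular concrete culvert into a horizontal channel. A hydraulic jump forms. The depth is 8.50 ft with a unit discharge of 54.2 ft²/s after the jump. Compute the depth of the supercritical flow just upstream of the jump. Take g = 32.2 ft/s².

y₁ = 2.04 ft

V₂ = q/y₂ = 54.2/8.50 = 6.38 ft/s; Fr₂ = V₂/√(g·y₂) = 0.385.
Applying the sequent-depth relation in reverse, y₁/y₂ = ½[√(1 + 8Fr₂²) − 1] = ½[√2.188 − 1] = 0.240.
y₁ = 0.240 × 8.50 = 2.04 ft.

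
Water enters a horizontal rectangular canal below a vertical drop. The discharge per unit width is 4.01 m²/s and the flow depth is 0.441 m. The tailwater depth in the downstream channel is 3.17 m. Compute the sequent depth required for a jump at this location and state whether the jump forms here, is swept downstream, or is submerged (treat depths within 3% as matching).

V₁ = q/y₁ = 4.01/0.441 = 9.09 m/s. Fr₁ = V₁/√(g·y₁) = 9.09/√(9.81×0.441) = 4.37.
Bélanger equation: y₂/y₁ = ½[√(1 + 8Fr₁²) − 1] = ½[√153.9 − 1] = 5.70.
y₂ = 5.70 × 0.441 = 2.51 m.
Tailwater y_tw = 3.17 m: y_tw > y₂, so the jump is submerged.

y₂ = 2.51 m; the jump is submerged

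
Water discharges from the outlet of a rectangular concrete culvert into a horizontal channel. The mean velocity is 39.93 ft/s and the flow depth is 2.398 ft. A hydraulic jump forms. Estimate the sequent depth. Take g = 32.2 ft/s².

Fr₁ = V₁/√(g·y₁) = 39.93/√(32.2×2.398) = 4.544.
From the momentum equation for a rectangular channel, y₂/y₁ = ½[√(1 + 8Fr₁²) − 1] = ½[√166.19 − 1] = 5.946.
y₂ = 5.946 × 2.398 = 14.26 ft.

y₂ = 14.26 ft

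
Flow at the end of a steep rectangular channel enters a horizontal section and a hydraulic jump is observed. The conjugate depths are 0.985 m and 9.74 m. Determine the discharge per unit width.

For a rectangular channel the momentum equation gives q² = ½·g·y₁·y₂·(y₁ + y₂) = ½×9.81×0.985×9.74×10.7 = 505.
q = √505 = 22.5 m²/s.

q = 22.5 m²/s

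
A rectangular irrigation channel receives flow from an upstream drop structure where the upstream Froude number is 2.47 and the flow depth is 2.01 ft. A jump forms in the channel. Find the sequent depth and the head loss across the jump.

Fr₁ = 2.47 (given).
Conjugate-depth relation: y₂/y₁ = ½[√(1 + 8Fr₁²) − 1] = ½[√49.81 − 1] = 3.03.
y₂ = 3.03 × 2.01 = 6.09 ft.
V₁ = Fr₁·√(g·y₁) = 2.47×√(32.2×2.01) = 19.9 ft/s; q = V₁·y₁ = 39.9 ft²/s. V₂ = q/y₂ = 39.9/6.09 = 6.56 ft/s. E₁ = y₁ + V₁²/2g = 8.14 ft; E₂ = y₂ + V₂²/2g = 6.76 ft. ΔE = E₁ − E₂ = 1.39 ft.

y₂ = 6.09 ft; ΔE = 1.39 ft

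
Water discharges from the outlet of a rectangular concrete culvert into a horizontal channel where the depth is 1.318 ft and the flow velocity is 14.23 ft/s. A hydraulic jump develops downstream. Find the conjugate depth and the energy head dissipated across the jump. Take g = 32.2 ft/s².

Fr₁ = V₁/√(g·y₁) = 14.23/√(32.2×1.318) = 2.184.
By Bélanger, y₂/y₁ = ½[√(1 + 8Fr₁²) − 1] = ½[√39.171 − 1] = 2.629.
y₂ = 2.629 × 1.318 = 3.465 ft.
Head loss: ΔE = (y₂ − y₁)³/(4y₁y₂) = (3.465 − 1.318)³/(4×1.318×3.465) = 9.903/18.27 = 0.5420 ft.

y₂ = 3.465 ft; ΔE = 0.5420 ft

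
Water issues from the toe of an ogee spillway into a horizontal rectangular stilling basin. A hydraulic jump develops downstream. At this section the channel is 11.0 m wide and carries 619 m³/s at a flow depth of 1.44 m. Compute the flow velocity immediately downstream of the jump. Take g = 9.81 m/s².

V₂ = 2.75 m/s

q = Q/b = 619/11.0 = 56.3 m²/s; V₁ = q/y₁ = 39.1 m/s. Fr₁ = V₁/√(g·y₁) = 10.4.
Sequent-depth ratio: y₂/y₁ = ½[√(1 + 8Fr₁²) − 1] = ½[√865.8 − 1] = 14.2.
y₂ = 14.2 × 1.44 = 20.5 m.
V₂ = q/y₂ = 56.3/20.5 = 2.75 m/s.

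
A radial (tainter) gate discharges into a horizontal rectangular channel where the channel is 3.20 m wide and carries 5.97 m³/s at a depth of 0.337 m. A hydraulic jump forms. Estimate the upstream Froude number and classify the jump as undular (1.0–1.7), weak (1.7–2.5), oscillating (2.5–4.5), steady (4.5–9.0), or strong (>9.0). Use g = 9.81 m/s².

q = Q/b = 5.97/3.20 = 1.87 m²/s; V₁ = q/y₁ = 5.54 m/s. Fr₁ = V₁/√(g·y₁) = 3.04.
Fr₁ = 3.04 lies in the oscillating range.

Fr₁ = 3.04; oscillating jump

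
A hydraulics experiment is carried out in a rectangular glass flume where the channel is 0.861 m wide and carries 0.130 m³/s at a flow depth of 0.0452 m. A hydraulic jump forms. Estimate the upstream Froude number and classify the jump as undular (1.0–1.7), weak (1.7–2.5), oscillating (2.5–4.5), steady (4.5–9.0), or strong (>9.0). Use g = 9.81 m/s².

Fr₁ = 5.02; steady jump

q = Q/b = 0.130/0.861 = 0.151 m²/s; V₁ = q/y₁ = 3.34 m/s. Fr₁ = V₁/√(g·y₁) = 5.02.
Fr₁ = 5.02 lies in the steady range.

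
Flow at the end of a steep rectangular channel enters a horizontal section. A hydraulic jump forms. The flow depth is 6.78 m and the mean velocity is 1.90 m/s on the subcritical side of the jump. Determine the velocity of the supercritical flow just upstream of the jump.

Fr₂ = V₂/√(g·y₂) = 1.90/√(9.81×6.78) = 0.233.
From the momentum equation (using Fr₂), y₁/y₂ = ½[√(1 + 8Fr₂²) − 1] = ½[√1.434 − 1] = 0.0988.
y₁ = 0.0988 × 6.78 = 0.670 m.
V₁ = q/y₁ = 12.9/0.670 = 19.2 m/s.

V₁ = 19.2 m/s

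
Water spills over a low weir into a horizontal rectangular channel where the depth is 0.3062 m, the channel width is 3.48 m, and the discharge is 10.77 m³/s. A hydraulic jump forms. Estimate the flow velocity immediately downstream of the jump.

q = Q/b = 10.77/3.48 = 3.095 m²/s; V₁ = q/y₁ = 10.11 m/s. Fr₁ = V₁/√(g·y₁) = 5.832.
From the momentum equation for a rectangular channel, y₂/y₁ = ½[√(1 + 8Fr₁²) − 1] = ½[√273.07 − 1] = 7.762.
y₂ = 7.762 × 0.3062 = 2.377 m.
V₂ = q/y₂ = 3.095/2.377 = 1.302 m/s.

V₂ = 1.302 m/s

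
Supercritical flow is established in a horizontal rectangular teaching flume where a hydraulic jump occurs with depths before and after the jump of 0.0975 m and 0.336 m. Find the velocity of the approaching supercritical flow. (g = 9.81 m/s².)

V₁ = 2.71 m/s

For a rectangular channel the momentum equation gives q² = ½·g·y₁·y₂·(y₁ + y₂) = ½×9.81×0.0975×0.336×0.433 = 0.0697.
q = √0.0697 = 0.264 m²/s.
V₁ = q/y₁ = 0.264/0.0975 = 2.71 m/s.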